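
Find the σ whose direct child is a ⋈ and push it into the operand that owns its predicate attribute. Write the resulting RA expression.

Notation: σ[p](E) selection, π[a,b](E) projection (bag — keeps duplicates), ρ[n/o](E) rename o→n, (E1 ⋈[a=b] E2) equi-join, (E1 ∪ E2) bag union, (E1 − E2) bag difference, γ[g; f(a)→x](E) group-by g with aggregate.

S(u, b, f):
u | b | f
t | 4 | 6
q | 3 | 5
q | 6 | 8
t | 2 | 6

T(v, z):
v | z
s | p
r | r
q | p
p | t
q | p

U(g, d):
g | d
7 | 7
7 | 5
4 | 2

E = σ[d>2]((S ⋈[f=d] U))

σ filters on d, owned by the right side.
E' = (S ⋈[f=d] σ[d>2](U))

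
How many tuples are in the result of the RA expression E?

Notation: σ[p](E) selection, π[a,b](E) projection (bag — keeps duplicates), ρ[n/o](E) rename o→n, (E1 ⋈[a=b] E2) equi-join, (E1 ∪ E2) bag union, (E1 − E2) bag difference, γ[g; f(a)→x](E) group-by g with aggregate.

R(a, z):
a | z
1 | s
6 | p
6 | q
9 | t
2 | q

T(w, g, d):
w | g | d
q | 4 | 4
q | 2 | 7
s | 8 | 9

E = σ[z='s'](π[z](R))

Row counts bottom-up:
  R → 5
  π[z](R) → 5
  σ[z='s'](π[z](R)) → 1

|E| = 1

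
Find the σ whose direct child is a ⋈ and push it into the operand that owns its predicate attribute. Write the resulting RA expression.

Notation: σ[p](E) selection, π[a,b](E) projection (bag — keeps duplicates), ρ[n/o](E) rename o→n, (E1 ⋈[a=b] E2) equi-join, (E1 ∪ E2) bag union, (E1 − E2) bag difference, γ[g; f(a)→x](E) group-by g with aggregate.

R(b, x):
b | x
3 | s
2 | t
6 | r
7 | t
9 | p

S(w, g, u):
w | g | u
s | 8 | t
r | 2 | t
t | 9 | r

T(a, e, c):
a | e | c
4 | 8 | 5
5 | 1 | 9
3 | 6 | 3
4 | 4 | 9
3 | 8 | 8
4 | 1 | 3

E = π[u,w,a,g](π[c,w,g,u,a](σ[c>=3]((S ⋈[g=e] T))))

σ filters on c, owned by the right side.
E' = π[u,w,a,g](π[c,w,g,u,a]((S ⋈[g=e] σ[c>=3](T))))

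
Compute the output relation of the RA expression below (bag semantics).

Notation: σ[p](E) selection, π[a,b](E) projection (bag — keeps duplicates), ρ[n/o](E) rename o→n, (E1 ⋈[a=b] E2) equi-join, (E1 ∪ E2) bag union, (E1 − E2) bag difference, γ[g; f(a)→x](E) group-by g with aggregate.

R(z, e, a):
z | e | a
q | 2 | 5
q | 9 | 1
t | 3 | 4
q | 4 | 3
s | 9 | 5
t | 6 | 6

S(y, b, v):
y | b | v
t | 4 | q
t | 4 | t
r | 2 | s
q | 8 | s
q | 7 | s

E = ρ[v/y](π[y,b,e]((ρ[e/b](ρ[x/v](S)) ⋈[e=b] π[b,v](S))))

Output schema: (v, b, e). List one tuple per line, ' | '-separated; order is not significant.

Subexpression sizes:
  S → 5
  ρ[x/v](S) → 5
  ρ[e/b](ρ[x/v](S)) → 5
  S → 5
  π[b,v](S) → 5
  (ρ[e/b](ρ[x/v](S)) ⋈[e=b] π[b,v](S)) → 7
  π[y,b,e]((ρ[e/b](ρ[x/v](S)) ⋈[e=b] π[b,v](S))) → 7
  ρ[v/y](π[y,b,e]((ρ[e/b](ρ[x/v](S)) ⋈[e=b] π[b,v](S)))) → 7

== RESULT ==
v | b | e
q | 7 | 7
q | 8 | 8
r | 2 | 2
t | 4 | 4
t | 4 | 4
t | 4 | 4
t | 4 | 4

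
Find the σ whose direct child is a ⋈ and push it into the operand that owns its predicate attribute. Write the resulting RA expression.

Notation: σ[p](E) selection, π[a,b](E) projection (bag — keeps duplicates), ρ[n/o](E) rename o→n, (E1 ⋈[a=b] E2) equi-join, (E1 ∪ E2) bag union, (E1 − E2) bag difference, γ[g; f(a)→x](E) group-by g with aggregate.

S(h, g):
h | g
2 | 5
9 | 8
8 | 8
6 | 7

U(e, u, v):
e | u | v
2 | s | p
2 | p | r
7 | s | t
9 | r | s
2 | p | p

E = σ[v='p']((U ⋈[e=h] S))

σ filters on v, owned by the left side.
E' = (σ[v='p'](U) ⋈[e=h] S)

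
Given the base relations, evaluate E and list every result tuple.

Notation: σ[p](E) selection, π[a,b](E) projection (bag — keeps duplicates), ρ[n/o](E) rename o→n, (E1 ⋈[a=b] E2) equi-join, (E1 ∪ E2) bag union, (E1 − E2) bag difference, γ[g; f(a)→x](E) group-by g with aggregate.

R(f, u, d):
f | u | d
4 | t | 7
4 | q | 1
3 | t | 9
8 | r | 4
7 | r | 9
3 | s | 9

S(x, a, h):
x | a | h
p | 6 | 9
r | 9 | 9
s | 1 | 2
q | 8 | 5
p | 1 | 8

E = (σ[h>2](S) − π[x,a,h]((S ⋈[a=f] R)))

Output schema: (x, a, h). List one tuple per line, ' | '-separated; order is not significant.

Row counts bottom-up:
  S → 5
  σ[h>2](S) → 4
  S → 5
  R → 6
  (S ⋈[a=f] R) → 1
  π[x,a,h]((S ⋈[a=f] R)) → 1
  (σ[h>2](S) − π[x,a,h]((S ⋈[a=f] R))) → 3

== RESULT ==
x | a | h
p | 1 | 8
p | 6 | 9
r | 9 | 9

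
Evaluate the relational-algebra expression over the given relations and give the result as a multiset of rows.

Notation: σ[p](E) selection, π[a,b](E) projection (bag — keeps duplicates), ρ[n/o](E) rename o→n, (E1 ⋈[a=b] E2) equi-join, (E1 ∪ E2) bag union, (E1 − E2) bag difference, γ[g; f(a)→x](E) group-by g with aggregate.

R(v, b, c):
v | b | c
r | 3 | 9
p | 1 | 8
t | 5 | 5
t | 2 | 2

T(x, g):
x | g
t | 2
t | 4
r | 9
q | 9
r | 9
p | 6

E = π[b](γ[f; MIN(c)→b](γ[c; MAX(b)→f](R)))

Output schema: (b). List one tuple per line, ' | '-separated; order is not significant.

Subexpression sizes:
  R → 4
  γ[c; MAX(b)→f](R) → 4
  γ[f; MIN(c)→b](γ[c; MAX(b)→f](R)) → 4
  π[b](γ[f; MIN(c)→b](γ[c; MAX(b)→f](R))) → 4

== RESULT ==
b
2
5
8
9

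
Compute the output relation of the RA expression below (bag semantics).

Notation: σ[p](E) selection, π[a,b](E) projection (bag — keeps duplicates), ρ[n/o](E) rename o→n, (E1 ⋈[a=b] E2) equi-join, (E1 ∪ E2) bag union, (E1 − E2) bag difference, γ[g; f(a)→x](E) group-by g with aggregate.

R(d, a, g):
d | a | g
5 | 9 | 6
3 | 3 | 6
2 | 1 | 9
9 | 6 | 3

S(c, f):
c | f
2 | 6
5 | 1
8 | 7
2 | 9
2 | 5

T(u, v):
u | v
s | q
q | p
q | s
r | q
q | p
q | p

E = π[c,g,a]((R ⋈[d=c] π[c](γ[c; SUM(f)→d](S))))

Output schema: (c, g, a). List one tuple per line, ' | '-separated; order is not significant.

Stepwise |·|:
  R → 4
  S → 5
  γ[c; SUM(f)→d](S) → 3
  π[c](γ[c; SUM(f)→d](S)) → 3
  (R ⋈[d=c] π[c](γ[c; SUM(f)→d](S))) → 2
  π[c,g,a]((R ⋈[d=c] π[c](γ[c; SUM(f)→d](S)))) → 2

== RESULT ==
c | g | a
2 | 9 | 1
5 | 6 | 9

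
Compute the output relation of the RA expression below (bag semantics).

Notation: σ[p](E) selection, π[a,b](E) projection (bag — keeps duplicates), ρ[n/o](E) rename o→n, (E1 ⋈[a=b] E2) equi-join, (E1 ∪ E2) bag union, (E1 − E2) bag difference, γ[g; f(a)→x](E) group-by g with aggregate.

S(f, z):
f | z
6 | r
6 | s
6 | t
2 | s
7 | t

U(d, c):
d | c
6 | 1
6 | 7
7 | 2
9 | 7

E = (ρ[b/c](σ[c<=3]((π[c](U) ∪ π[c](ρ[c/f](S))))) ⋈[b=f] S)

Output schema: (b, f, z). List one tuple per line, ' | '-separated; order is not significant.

Per-node cardinality:
  U → 4
  π[c](U) → 4
  S → 5
  ρ[c/f](S) → 5
  π[c](ρ[c/f](S)) → 5
  (π[c](U) ∪ π[c](ρ[c/f](S))) → 9
  σ[c<=3]((π[c](U) ∪ π[c](ρ[c/f](S)))) → 3
  ρ[b/c](σ[c<=3]((π[c](U) ∪ π[c](ρ[c/f](S))))) → 3
  S → 5
  (ρ[b/c](σ[c<=3]((π[c](U) ∪ π[c](ρ[c/f](S))))) ⋈[b=f] S) → 2

== RESULT ==
b | f | z
2 | 2 | s
2 | 2 | s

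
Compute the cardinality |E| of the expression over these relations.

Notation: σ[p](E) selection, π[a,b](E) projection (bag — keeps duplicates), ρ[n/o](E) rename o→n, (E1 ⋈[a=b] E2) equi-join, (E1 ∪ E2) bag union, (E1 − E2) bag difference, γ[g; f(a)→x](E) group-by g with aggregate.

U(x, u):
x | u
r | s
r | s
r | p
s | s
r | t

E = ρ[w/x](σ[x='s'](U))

Row counts bottom-up:
  U → 5
  σ[x='s'](U) → 1
  ρ[w/x](σ[x='s'](U)) → 1

|E| = 1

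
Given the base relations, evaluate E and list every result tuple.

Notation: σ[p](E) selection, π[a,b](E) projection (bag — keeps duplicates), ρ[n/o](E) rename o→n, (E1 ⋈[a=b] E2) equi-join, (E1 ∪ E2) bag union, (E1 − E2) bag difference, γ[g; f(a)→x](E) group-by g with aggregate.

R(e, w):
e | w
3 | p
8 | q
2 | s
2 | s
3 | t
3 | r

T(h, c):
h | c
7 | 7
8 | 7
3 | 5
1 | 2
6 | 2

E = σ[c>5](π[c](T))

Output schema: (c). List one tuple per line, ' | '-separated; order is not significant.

Stepwise |·|:
  T → 5
  π[c](T) → 5
  σ[c>5](π[c](T)) → 2

== RESULT ==
c
7
7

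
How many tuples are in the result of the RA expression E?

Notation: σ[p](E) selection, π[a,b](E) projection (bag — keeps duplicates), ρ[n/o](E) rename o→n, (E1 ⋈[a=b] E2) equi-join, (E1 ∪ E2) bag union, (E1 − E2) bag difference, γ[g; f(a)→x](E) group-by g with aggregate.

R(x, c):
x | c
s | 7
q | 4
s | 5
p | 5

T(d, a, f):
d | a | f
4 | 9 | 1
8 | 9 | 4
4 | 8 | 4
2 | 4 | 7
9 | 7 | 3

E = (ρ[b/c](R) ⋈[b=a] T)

Stepwise |·|:
  R → 4
  ρ[b/c](R) → 4
  T → 5
  (ρ[b/c](R) ⋈[b=a] T) → 2

|E| = 2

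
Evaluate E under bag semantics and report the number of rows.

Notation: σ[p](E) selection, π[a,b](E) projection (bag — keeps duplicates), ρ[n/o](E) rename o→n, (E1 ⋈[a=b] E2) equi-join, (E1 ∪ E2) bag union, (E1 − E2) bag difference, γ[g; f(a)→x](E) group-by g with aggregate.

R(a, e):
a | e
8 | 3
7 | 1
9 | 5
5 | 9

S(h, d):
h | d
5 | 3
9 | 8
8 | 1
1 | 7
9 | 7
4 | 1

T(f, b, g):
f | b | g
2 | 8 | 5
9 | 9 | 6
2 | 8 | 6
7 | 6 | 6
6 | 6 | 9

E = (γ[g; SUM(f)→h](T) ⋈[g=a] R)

Subexpression sizes:
  T → 5
  γ[g; SUM(f)→h](T) → 3
  R → 4
  (γ[g; SUM(f)→h](T) ⋈[g=a] R) → 2

|E| = 2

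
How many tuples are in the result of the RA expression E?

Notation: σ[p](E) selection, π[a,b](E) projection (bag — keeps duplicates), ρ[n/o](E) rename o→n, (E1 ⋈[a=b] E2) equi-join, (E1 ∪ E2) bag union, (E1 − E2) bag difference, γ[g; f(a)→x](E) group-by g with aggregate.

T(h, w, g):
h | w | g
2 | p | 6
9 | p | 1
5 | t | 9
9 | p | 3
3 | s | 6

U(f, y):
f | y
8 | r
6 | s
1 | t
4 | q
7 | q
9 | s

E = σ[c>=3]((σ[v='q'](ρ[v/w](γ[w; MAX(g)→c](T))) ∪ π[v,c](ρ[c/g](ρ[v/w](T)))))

Per-node cardinality:
  T → 5
  γ[w; MAX(g)→c](T) → 3
  ρ[v/w](γ[w; MAX(g)→c](T)) → 3
  σ[v='q'](ρ[v/w](γ[w; MAX(g)→c](T))) → 0
  T → 5
  ρ[v/w](T) → 5
  ρ[c/g](ρ[v/w](T)) → 5
  π[v,c](ρ[c/g](ρ[v/w](T))) → 5
  (σ[v='q'](ρ[v/w](γ[w; MAX(g)→c](T))) ∪ π[v,c](ρ[c/g](ρ[v/w](T)))) → 5
  σ[c>=3]((σ[v='q'](ρ[v/w](γ[w; MAX(g)→c](T))) ∪ π[v,c](ρ[c/g](ρ[v/w](T))))) → 4

|E| = 4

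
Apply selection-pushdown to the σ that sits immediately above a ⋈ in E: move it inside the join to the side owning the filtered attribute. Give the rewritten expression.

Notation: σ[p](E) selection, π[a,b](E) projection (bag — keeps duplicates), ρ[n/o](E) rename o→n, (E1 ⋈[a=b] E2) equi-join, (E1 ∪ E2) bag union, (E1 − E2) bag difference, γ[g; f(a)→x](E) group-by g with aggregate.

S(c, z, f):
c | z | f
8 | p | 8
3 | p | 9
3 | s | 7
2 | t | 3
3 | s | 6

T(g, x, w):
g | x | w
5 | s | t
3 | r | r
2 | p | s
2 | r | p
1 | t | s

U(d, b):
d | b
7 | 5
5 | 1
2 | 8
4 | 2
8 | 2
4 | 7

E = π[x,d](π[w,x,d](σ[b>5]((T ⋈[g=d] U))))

σ filters on b, owned by the right side.
E' = π[x,d](π[w,x,d]((T ⋈[g=d] σ[b>5](U))))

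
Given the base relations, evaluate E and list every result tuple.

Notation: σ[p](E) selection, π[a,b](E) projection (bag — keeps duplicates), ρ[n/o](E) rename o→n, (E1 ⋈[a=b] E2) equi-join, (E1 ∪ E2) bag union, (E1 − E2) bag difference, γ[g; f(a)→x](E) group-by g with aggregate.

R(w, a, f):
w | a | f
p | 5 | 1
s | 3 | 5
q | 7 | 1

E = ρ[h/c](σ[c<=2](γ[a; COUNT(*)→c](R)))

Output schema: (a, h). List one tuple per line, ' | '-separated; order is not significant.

Subexpression sizes:
  R → 3
  γ[a; COUNT(*)→c](R) → 3
  σ[c<=2](γ[a; COUNT(*)→c](R)) → 3
  ρ[h/c](σ[c<=2](γ[a; COUNT(*)→c](R))) → 3

== RESULT ==
a | h
3 | 1
5 | 1
7 | 1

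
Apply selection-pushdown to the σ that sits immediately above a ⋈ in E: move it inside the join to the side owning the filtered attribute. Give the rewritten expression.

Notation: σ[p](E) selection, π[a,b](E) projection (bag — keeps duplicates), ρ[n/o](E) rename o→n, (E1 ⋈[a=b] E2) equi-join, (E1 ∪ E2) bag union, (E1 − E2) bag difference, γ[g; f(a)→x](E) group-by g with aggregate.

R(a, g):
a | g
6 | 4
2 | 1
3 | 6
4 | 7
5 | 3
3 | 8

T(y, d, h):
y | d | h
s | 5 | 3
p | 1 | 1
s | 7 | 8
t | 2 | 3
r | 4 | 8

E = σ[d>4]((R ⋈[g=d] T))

σ filters on d, owned by the right side.
E' = (R ⋈[g=d] σ[d>4](T))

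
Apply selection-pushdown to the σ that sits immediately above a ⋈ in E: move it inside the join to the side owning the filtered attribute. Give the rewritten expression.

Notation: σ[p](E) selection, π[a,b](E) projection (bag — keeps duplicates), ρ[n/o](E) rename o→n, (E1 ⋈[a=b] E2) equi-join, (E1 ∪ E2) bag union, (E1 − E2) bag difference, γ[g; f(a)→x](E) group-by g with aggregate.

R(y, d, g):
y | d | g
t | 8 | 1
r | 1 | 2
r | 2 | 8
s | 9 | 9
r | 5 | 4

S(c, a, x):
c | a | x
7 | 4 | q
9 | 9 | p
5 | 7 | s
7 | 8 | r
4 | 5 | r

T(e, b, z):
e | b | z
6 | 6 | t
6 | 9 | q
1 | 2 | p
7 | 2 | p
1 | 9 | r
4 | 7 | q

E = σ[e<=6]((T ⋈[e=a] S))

σ filters on e, owned by the left side.
E' = (σ[e<=6](T) ⋈[e=a] S)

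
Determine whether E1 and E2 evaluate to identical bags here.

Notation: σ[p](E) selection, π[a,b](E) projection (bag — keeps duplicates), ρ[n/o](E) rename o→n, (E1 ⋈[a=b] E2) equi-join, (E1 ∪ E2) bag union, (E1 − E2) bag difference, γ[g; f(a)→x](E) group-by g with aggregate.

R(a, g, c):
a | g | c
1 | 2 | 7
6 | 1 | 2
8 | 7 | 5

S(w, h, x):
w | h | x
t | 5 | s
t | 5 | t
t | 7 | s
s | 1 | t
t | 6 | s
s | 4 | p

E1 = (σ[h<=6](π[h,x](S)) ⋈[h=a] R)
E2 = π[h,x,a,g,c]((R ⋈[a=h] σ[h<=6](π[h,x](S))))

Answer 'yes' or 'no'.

E1 per-node cardinality:
  S → 6
  π[h,x](S) → 6
  σ[h<=6](π[h,x](S)) → 5
  R → 3
  (σ[h<=6](π[h,x](S)) ⋈[h=a] R) → 2
E2 per-node cardinality:
  R → 3
  S → 6
  π[h,x](S) → 6
  σ[h<=6](π[h,x](S)) → 5
  (R ⋈[a=h] σ[h<=6](π[h,x](S))) → 2
  π[h,x,a,g,c]((R ⋈[a=h] σ[h<=6](π[h,x](S)))) → 2

E1 and E2 produce the same multiset:
h | x | a | g | c
1 | t | 1 | 2 | 7
6 | s | 6 | 1 | 2

yes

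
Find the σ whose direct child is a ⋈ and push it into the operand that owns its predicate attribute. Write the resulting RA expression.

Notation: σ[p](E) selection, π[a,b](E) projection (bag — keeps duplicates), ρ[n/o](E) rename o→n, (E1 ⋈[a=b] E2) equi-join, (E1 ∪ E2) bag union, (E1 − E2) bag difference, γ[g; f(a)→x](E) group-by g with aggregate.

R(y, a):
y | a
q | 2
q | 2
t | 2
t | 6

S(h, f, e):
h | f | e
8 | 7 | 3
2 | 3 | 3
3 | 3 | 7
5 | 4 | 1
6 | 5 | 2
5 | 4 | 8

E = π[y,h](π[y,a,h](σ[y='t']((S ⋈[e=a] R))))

σ filters on y, owned by the right side.
E' = π[y,h](π[y,a,h]((S ⋈[e=a] σ[y='t'](R))))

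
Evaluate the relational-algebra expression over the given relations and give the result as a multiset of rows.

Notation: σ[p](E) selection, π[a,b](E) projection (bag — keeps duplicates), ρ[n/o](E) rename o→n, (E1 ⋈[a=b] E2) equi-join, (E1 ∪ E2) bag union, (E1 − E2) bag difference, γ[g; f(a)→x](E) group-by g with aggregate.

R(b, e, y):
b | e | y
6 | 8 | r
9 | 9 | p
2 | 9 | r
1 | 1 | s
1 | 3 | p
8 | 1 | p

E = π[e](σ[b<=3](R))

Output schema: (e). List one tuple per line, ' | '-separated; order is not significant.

Stepwise |·|:
  R → 6
  σ[b<=3](R) → 3
  π[e](σ[b<=3](R)) → 3

== RESULT ==
e
1
3
9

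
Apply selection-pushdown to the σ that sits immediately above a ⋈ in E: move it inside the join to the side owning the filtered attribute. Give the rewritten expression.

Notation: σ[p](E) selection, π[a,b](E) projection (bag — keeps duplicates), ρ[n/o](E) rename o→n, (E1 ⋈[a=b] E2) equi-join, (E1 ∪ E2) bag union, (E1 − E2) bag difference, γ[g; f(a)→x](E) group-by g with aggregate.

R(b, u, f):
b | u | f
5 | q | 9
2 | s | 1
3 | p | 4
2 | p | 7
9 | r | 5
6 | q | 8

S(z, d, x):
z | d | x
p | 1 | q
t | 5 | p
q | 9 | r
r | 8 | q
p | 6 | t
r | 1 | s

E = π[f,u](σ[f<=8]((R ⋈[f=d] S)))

σ filters on f, owned by the left side.
E' = π[f,u]((σ[f<=8](R) ⋈[f=d] S))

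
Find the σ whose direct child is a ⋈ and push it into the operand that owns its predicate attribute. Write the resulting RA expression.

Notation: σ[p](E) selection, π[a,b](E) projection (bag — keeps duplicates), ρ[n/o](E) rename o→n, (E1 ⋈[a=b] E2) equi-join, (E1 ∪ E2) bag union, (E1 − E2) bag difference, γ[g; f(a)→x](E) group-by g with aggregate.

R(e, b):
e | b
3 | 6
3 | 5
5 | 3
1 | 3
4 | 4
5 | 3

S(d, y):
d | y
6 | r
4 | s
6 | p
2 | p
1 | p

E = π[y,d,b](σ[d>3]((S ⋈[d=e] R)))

σ filters on d, owned by the left side.
E' = π[y,d,b]((σ[d>3](S) ⋈[d=e] R))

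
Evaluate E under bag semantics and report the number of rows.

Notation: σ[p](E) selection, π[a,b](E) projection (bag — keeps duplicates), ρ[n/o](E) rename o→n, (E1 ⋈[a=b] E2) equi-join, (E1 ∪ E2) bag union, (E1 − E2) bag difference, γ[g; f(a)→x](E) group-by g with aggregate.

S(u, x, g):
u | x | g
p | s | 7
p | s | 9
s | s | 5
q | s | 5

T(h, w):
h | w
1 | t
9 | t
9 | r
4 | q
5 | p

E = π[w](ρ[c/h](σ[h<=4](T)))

Per-node cardinality:
  T → 5
  σ[h<=4](T) → 2
  ρ[c/h](σ[h<=4](T)) → 2
  π[w](ρ[c/h](σ[h<=4](T))) → 2

|E| = 2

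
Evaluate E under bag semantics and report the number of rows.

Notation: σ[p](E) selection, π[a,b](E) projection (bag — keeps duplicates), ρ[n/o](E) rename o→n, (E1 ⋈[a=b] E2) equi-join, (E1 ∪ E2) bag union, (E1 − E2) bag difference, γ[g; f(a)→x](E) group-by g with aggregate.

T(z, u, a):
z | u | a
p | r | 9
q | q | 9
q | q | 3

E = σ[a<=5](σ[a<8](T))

Row counts bottom-up:
  T → 3
  σ[a<8](T) → 1
  σ[a<=5](σ[a<8](T)) → 1

|E| = 1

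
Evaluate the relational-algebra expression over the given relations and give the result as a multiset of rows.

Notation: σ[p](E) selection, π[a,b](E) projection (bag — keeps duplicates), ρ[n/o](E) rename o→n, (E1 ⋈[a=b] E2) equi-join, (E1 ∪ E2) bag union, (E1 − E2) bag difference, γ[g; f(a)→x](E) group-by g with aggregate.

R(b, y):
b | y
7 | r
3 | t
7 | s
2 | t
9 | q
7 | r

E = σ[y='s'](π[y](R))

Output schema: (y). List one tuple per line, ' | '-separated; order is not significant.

Per-node cardinality:
  R → 6
  π[y](R) → 6
  σ[y='s'](π[y](R)) → 1

== RESULT ==
y
s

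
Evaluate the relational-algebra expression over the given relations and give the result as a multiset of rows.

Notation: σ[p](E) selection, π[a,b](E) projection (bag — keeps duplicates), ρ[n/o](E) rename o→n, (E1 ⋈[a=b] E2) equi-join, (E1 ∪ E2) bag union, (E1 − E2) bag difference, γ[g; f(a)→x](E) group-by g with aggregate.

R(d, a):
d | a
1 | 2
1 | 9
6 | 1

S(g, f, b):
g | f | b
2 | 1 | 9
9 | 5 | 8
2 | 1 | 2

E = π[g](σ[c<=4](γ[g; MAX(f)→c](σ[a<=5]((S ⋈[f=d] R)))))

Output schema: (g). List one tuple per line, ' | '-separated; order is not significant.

Per-node cardinality:
  S → 3
  R → 3
  (S ⋈[f=d] R) → 4
  σ[a<=5]((S ⋈[f=d] R)) → 2
  γ[g; MAX(f)→c](σ[a<=5]((S ⋈[f=d] R))) → 1
  σ[c<=4](γ[g; MAX(f)→c](σ[a<=5]((S ⋈[f=d] R)))) → 1
  π[g](σ[c<=4](γ[g; MAX(f)→c](σ[a<=5]((S ⋈[f=d] R))))) → 1

== RESULT ==
g
2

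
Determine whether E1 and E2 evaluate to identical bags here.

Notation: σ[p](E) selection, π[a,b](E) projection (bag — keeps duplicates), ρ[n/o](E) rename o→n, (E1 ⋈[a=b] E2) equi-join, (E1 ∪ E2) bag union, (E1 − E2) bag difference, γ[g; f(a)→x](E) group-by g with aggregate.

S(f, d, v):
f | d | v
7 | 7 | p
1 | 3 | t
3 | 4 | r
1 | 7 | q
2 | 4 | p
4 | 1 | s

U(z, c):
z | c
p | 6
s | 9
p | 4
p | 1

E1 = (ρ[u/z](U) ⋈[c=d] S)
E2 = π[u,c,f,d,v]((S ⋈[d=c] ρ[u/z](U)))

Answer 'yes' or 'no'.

E1 per-node cardinality:
  U → 4
  ρ[u/z](U) → 4
  S → 6
  (ρ[u/z](U) ⋈[c=d] S) → 3
E2 per-node cardinality:
  S → 6
  U → 4
  ρ[u/z](U) → 4
  (S ⋈[d=c] ρ[u/z](U)) → 3
  π[u,c,f,d,v]((S ⋈[d=c] ρ[u/z](U))) → 3

E1 and E2 produce the same multiset:
u | c | f | d | v
p | 1 | 4 | 1 | s
p | 4 | 2 | 4 | p
p | 4 | 3 | 4 | r

yes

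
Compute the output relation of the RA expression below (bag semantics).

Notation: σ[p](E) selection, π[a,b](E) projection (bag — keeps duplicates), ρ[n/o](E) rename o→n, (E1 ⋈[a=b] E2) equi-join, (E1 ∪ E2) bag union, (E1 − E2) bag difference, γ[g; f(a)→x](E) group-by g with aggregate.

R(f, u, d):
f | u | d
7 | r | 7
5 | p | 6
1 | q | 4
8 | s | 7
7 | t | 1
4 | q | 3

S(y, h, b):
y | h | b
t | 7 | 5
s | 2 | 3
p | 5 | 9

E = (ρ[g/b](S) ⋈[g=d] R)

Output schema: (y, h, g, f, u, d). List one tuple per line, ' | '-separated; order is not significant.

Per-node cardinality:
  S → 3
  ρ[g/b](S) → 3
  R → 6
  (ρ[g/b](S) ⋈[g=d] R) → 1

== RESULT ==
y | h | g | f | u | d
s | 2 | 3 | 4 | q | 3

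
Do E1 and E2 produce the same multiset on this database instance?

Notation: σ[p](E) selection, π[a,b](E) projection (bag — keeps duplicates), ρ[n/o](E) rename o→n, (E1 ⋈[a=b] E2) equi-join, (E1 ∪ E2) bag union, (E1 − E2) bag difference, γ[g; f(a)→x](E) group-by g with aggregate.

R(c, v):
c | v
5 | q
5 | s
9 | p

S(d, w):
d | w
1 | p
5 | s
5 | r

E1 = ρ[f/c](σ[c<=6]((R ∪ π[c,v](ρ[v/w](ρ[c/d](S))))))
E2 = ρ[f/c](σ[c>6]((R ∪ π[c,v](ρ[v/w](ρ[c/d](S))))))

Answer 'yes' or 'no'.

E1 per-node cardinality:
  R → 3
  S → 3
  ρ[c/d](S) → 3
  ρ[v/w](ρ[c/d](S)) → 3
  π[c,v](ρ[v/w](ρ[c/d](S))) → 3
  (R ∪ π[c,v](ρ[v/w](ρ[c/d](S)))) → 6
  σ[c<=6]((R ∪ π[c,v](ρ[v/w](ρ[c/d](S))))) → 5
  ρ[f/c](σ[c<=6]((R ∪ π[c,v](ρ[v/w](ρ[c/d](S)))))) → 5
E2 per-node cardinality:
  R → 3
  S → 3
  ρ[c/d](S) → 3
  ρ[v/w](ρ[c/d](S)) → 3
  π[c,v](ρ[v/w](ρ[c/d](S))) → 3
  (R ∪ π[c,v](ρ[v/w](ρ[c/d](S)))) → 6
  σ[c>6]((R ∪ π[c,v](ρ[v/w](ρ[c/d](S))))) → 1
  ρ[f/c](σ[c>6]((R ∪ π[c,v](ρ[v/w](ρ[c/d](S)))))) → 1

E1 result:
f | v
1 | p
5 | q
5 | r
5 | s
5 | s
E2 result:
f | v
9 | p
Witness: (5, 's') appears 2× in E1 but 0× in E2.

no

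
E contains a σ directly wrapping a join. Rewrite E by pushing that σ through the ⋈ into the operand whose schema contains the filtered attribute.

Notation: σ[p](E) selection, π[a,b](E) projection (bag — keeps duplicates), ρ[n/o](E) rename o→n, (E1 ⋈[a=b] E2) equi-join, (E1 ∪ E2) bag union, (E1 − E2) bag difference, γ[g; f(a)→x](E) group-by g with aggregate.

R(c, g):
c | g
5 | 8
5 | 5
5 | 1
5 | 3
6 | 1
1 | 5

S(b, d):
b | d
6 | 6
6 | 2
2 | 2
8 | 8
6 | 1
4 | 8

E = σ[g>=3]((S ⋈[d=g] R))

σ filters on g, owned by the right side.
E' = (S ⋈[d=g] σ[g>=3](R))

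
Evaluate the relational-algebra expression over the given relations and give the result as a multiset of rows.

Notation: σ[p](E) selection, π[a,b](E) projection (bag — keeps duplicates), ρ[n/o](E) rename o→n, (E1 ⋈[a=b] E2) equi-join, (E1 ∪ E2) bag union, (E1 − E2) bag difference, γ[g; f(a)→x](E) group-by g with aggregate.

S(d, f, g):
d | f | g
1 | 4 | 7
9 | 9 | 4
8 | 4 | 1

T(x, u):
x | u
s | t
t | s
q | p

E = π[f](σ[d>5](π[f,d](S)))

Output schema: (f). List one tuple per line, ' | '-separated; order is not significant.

Per-node cardinality:
  S → 3
  π[f,d](S) → 3
  σ[d>5](π[f,d](S)) → 2
  π[f](σ[d>5](π[f,d](S))) → 2

== RESULT ==
f
4
9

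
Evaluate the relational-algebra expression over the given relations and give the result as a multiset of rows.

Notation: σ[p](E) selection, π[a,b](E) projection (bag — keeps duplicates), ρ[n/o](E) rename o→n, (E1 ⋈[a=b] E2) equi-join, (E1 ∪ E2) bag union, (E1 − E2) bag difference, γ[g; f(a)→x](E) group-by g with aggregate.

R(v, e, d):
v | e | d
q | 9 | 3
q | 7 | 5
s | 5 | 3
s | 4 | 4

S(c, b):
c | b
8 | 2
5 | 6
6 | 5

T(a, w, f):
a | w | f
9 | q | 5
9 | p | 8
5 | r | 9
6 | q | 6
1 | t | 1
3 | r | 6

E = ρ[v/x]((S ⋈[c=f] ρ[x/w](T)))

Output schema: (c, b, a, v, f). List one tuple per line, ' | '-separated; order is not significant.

Stepwise |·|:
  S → 3
  T → 6
  ρ[x/w](T) → 6
  (S ⋈[c=f] ρ[x/w](T)) → 4
  ρ[v/x]((S ⋈[c=f] ρ[x/w](T))) → 4

== RESULT ==
c | b | a | v | f
5 | 6 | 9 | q | 5
6 | 5 | 3 | r | 6
6 | 5 | 6 | q | 6
8 | 2 | 9 | p | 8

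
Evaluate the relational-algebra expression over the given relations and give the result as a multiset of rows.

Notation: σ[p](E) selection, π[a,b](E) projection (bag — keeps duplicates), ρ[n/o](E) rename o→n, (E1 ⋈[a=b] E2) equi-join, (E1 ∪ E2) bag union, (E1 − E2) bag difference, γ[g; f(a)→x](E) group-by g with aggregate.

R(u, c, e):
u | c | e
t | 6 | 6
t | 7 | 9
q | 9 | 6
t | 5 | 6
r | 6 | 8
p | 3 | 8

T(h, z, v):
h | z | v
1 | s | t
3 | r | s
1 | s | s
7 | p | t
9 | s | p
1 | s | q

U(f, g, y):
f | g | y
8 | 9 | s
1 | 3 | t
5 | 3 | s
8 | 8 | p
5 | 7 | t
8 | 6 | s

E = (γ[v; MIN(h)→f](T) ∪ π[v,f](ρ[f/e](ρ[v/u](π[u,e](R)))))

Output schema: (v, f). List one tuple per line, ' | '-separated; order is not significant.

Stepwise |·|:
  T → 6
  γ[v; MIN(h)→f](T) → 4
  R → 6
  π[u,e](R) → 6
  ρ[v/u](π[u,e](R)) → 6
  ρ[f/e](ρ[v/u](π[u,e](R))) → 6
  π[v,f](ρ[f/e](ρ[v/u](π[u,e](R)))) → 6
  (γ[v; MIN(h)→f](T) ∪ π[v,f](ρ[f/e](ρ[v/u](π[u,e](R))))) → 10

== RESULT ==
v | f
p | 8
p | 9
q | 1
q | 6
r | 8
s | 1
t | 1
t | 6
t | 6
t | 9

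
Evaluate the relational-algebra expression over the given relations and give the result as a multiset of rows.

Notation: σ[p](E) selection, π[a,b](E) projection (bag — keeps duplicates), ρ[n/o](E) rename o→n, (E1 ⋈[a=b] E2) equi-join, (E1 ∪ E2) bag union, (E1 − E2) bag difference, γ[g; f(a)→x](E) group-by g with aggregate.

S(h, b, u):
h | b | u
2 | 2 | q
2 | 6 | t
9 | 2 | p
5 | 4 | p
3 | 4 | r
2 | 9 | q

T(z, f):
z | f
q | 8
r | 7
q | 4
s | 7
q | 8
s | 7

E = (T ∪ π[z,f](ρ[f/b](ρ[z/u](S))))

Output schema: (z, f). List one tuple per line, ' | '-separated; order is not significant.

Subexpression sizes:
  T → 6
  S → 6
  ρ[z/u](S) → 6
  ρ[f/b](ρ[z/u](S)) → 6
  π[z,f](ρ[f/b](ρ[z/u](S))) → 6
  (T ∪ π[z,f](ρ[f/b](ρ[z/u](S)))) → 12

== RESULT ==
z | f
p | 2
p | 4
q | 2
q | 4
q | 8
q | 8
q | 9
r | 4
r | 7
s | 7
s | 7
t | 6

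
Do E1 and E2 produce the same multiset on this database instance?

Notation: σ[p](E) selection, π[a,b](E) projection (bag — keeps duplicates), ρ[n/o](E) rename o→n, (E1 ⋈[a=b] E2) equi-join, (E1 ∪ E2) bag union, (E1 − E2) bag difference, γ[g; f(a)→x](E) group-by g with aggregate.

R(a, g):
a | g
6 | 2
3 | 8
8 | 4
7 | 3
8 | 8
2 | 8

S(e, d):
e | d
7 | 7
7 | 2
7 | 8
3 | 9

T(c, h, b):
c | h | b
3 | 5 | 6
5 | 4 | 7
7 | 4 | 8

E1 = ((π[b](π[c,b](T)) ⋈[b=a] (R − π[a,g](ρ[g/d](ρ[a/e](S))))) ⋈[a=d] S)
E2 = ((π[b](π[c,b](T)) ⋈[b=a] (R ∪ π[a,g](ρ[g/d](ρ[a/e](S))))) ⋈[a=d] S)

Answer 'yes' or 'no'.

E1 per-node cardinality:
  T → 3
  π[c,b](T) → 3
  π[b](π[c,b](T)) → 3
  R → 6
  S → 4
  ρ[a/e](S) → 4
  ρ[g/d](ρ[a/e](S)) → 4
  π[a,g](ρ[g/d](ρ[a/e](S))) → 4
  (R − π[a,g](ρ[g/d](ρ[a/e](S)))) → 6
  (π[b](π[c,b](T)) ⋈[b=a] (R − π[a,g](ρ[g/d](ρ[a/e](S))))) → 4
  S → 4
  ((π[b](π[c,b](T)) ⋈[b=a] (R − π[a,g](ρ[g/d](ρ[a/e](S))))) ⋈[a=d] S) → 3
E2 per-node cardinality:
  T → 3
  π[c,b](T) → 3
  π[b](π[c,b](T)) → 3
  R → 6
  S → 4
  ρ[a/e](S) → 4
  ρ[g/d](ρ[a/e](S)) → 4
  π[a,g](ρ[g/d](ρ[a/e](S))) → 4
  (R ∪ π[a,g](ρ[g/d](ρ[a/e](S)))) → 10
  (π[b](π[c,b](T)) ⋈[b=a] (R ∪ π[a,g](ρ[g/d](ρ[a/e](S))))) → 7
  S → 4
  ((π[b](π[c,b](T)) ⋈[b=a] (R ∪ π[a,g](ρ[g/d](ρ[a/e](S))))) ⋈[a=d] S) → 6

E1 result:
b | a | g | e | d
7 | 7 | 3 | 7 | 7
8 | 8 | 4 | 7 | 8
8 | 8 | 8 | 7 | 8
E2 result:
b | a | g | e | d
7 | 7 | 2 | 7 | 7
7 | 7 | 3 | 7 | 7
7 | 7 | 7 | 7 | 7
7 | 7 | 8 | 7 | 7
8 | 8 | 4 | 7 | 8
8 | 8 | 8 | 7 | 8
Witness: (7, 7, 8, 7, 7) appears 0× in E1 but 1× in E2.

no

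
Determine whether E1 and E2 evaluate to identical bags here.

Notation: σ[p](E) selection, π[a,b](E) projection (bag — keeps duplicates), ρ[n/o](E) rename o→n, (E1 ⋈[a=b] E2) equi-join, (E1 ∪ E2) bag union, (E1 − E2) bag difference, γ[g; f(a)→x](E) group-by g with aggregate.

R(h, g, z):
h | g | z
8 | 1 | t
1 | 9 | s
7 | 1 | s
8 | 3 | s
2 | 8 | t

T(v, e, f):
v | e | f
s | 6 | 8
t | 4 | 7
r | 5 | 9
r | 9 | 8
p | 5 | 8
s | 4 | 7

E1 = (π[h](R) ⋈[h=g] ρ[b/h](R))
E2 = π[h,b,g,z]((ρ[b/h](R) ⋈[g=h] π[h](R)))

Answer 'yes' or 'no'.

E1 per-node cardinality:
  R → 5
  π[h](R) → 5
  R → 5
  ρ[b/h](R) → 5
  (π[h](R) ⋈[h=g] ρ[b/h](R)) → 4
E2 per-node cardinality:
  R → 5
  ρ[b/h](R) → 5
  R → 5
  π[h](R) → 5
  (ρ[b/h](R) ⋈[g=h] π[h](R)) → 4
  π[h,b,g,z]((ρ[b/h](R) ⋈[g=h] π[h](R))) → 4

E1 and E2 produce the same multiset:
h | b | g | z
1 | 7 | 1 | s
1 | 8 | 1 | t
8 | 2 | 8 | t
8 | 2 | 8 | t

yes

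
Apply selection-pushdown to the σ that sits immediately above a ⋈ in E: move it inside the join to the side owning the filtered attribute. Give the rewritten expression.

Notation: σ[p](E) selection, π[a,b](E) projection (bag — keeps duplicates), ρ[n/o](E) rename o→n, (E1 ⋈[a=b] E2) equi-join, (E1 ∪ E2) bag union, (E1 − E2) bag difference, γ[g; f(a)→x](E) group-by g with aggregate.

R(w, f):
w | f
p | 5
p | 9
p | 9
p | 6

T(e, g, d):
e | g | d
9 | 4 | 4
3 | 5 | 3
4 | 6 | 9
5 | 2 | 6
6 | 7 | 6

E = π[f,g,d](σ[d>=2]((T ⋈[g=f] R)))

σ filters on d, owned by the left side.
E' = π[f,g,d]((σ[d>=2](T) ⋈[g=f] R))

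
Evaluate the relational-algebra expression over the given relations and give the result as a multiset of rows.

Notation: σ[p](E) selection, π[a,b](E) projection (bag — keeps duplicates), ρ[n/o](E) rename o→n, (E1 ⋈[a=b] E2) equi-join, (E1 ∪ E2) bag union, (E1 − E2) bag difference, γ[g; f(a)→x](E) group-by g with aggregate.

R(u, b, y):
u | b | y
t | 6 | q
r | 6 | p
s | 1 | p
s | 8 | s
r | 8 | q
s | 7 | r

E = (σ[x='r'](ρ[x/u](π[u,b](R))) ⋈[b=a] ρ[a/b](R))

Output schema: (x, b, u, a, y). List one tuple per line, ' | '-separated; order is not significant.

Row counts bottom-up:
  R → 6
  π[u,b](R) → 6
  ρ[x/u](π[u,b](R)) → 6
  σ[x='r'](ρ[x/u](π[u,b](R))) → 2
  R → 6
  ρ[a/b](R) → 6
  (σ[x='r'](ρ[x/u](π[u,b](R))) ⋈[b=a] ρ[a/b](R)) → 4

== RESULT ==
x | b | u | a | y
r | 6 | r | 6 | p
r | 6 | t | 6 | q
r | 8 | r | 8 | q
r | 8 | s | 8 | s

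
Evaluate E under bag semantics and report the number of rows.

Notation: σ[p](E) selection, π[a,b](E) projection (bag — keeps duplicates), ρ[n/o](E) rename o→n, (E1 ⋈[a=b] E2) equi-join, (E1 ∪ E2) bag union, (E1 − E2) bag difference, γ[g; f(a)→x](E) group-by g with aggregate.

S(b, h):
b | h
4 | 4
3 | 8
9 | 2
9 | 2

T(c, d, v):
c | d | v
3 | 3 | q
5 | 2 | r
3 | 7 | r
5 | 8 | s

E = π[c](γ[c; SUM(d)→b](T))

Per-node cardinality:
  T → 4
  γ[c; SUM(d)→b](T) → 2
  π[c](γ[c; SUM(d)→b](T)) → 2

|E| = 2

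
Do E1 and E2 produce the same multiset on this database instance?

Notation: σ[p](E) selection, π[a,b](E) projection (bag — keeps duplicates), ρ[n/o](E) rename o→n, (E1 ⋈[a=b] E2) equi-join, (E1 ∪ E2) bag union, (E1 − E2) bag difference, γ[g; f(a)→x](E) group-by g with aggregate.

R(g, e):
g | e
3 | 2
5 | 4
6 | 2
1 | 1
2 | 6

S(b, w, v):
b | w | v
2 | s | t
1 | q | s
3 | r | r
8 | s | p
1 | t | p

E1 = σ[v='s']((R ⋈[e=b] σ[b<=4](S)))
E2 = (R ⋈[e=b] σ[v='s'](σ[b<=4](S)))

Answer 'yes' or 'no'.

E1 stepwise |·|:
  R → 5
  S → 5
  σ[b<=4](S) → 4
  (R ⋈[e=b] σ[b<=4](S)) → 4
  σ[v='s']((R ⋈[e=b] σ[b<=4](S))) → 1
E2 stepwise |·|:
  R → 5
  S → 5
  σ[b<=4](S) → 4
  σ[v='s'](σ[b<=4](S)) → 1
  (R ⋈[e=b] σ[v='s'](σ[b<=4](S))) → 1

E1 and E2 produce the same multiset:
g | e | b | w | v
1 | 1 | 1 | q | s

yes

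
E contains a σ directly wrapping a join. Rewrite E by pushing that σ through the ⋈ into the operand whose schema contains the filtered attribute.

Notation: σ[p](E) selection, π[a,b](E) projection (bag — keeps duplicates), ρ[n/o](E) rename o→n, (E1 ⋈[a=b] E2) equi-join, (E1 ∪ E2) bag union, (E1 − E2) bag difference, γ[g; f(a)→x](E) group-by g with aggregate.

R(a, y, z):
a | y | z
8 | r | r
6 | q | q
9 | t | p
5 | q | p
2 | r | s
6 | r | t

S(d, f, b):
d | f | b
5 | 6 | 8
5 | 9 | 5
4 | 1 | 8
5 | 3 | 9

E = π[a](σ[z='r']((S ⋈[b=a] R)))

σ filters on z, owned by the right side.
E' = π[a]((S ⋈[b=a] σ[z='r'](R)))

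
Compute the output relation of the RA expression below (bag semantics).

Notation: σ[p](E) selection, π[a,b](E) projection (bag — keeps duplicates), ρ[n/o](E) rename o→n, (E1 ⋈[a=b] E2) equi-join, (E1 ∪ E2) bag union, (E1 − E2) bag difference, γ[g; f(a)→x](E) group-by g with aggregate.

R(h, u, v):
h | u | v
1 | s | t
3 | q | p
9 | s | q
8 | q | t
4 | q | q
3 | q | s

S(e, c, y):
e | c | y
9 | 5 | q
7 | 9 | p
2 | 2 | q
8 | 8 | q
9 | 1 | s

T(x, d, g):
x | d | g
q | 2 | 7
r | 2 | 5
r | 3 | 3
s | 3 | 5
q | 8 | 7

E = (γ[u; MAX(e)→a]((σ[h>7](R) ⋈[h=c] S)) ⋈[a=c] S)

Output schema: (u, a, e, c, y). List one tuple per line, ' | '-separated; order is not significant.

Subexpression sizes:
  R → 6
  σ[h>7](R) → 2
  S → 5
  (σ[h>7](R) ⋈[h=c] S) → 2
  γ[u; MAX(e)→a]((σ[h>7](R) ⋈[h=c] S)) → 2
  S → 5
  (γ[u; MAX(e)→a]((σ[h>7](R) ⋈[h=c] S)) ⋈[a=c] S) → 1

== RESULT ==
u | a | e | c | y
q | 8 | 8 | 8 | q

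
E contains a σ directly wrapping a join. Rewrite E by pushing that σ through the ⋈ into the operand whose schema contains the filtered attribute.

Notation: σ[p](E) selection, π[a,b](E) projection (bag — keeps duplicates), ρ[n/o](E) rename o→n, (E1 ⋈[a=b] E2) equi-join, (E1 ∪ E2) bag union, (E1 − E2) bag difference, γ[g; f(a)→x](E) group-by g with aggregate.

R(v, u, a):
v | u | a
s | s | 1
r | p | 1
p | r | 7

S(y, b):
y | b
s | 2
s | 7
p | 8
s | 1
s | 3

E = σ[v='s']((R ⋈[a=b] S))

σ filters on v, owned by the left side.
E' = (σ[v='s'](R) ⋈[a=b] S)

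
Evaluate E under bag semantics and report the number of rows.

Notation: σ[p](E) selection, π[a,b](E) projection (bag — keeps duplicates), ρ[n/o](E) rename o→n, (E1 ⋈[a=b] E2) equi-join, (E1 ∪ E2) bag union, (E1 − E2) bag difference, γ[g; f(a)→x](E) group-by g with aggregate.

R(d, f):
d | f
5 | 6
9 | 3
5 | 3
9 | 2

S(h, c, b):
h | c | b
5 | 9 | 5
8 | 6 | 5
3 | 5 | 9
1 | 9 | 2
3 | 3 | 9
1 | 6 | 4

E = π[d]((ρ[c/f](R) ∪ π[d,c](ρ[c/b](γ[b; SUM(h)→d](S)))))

Stepwise |·|:
  R → 4
  ρ[c/f](R) → 4
  S → 6
  γ[b; SUM(h)→d](S) → 4
  ρ[c/b](γ[b; SUM(h)→d](S)) → 4
  π[d,c](ρ[c/b](γ[b; SUM(h)→d](S))) → 4
  (ρ[c/f](R) ∪ π[d,c](ρ[c/b](γ[b; SUM(h)→d](S)))) → 8
  π[d]((ρ[c/f](R) ∪ π[d,c](ρ[c/b](γ[b; SUM(h)→d](S))))) → 8

|E| = 8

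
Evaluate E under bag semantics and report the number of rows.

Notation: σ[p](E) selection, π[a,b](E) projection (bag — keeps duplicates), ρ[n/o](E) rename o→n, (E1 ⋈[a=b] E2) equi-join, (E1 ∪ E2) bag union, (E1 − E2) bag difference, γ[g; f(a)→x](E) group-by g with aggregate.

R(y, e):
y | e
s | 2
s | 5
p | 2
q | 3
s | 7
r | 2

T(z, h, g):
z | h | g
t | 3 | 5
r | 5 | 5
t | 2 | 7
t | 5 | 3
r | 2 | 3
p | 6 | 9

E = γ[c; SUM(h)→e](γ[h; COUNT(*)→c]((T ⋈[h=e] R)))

Row counts bottom-up:
  T → 6
  R → 6
  (T ⋈[h=e] R) → 9
  γ[h; COUNT(*)→c]((T ⋈[h=e] R)) → 3
  γ[c; SUM(h)→e](γ[h; COUNT(*)→c]((T ⋈[h=e] R))) → 3

|E| = 3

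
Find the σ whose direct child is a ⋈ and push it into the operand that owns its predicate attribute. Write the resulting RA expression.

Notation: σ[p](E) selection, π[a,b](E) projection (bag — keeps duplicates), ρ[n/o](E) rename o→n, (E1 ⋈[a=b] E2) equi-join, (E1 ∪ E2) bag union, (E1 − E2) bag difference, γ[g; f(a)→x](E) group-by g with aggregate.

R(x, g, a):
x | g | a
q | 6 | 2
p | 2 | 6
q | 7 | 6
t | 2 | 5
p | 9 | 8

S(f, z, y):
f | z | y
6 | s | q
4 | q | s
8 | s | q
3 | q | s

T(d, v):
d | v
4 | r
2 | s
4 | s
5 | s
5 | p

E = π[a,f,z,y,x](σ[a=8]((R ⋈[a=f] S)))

σ filters on a, owned by the left side.
E' = π[a,f,z,y,x]((σ[a=8](R) ⋈[a=f] S))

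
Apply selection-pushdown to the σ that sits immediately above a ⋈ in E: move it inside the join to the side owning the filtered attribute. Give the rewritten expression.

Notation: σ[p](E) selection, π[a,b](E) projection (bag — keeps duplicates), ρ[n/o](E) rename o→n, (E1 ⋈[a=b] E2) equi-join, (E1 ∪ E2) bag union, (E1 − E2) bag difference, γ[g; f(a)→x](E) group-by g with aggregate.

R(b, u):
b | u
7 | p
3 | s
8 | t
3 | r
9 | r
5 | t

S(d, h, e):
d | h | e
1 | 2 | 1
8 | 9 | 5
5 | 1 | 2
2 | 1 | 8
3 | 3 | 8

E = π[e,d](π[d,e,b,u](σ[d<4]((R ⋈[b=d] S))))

σ filters on d, owned by the right side.
E' = π[e,d](π[d,e,b,u]((R ⋈[b=d] σ[d<4](S))))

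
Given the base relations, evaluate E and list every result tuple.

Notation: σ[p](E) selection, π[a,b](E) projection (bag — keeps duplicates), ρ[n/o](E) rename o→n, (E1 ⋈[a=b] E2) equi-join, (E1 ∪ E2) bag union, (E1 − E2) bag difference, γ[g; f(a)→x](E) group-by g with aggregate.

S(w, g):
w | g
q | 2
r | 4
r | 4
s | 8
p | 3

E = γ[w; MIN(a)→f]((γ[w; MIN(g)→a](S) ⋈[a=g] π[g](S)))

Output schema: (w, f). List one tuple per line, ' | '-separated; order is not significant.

Per-node cardinality:
  S → 5
  γ[w; MIN(g)→a](S) → 4
  S → 5
  π[g](S) → 5
  (γ[w; MIN(g)→a](S) ⋈[a=g] π[g](S)) → 5
  γ[w; MIN(a)→f]((γ[w; MIN(g)→a](S) ⋈[a=g] π[g](S))) → 4

== RESULT ==
w | f
p | 3
q | 2
r | 4
s | 8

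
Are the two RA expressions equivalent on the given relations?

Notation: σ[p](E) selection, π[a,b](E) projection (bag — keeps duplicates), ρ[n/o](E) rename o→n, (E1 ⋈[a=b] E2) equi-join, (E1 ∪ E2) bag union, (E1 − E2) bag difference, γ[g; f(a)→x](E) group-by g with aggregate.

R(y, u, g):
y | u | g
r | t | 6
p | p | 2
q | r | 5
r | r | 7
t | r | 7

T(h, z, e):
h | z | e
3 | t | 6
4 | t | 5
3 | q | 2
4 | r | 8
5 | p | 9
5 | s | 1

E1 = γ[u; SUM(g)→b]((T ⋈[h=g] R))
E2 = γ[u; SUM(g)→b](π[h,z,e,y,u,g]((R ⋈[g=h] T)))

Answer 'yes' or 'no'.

E1 stepwise |·|:
  T → 6
  R → 5
  (T ⋈[h=g] R) → 2
  γ[u; SUM(g)→b]((T ⋈[h=g] R)) → 1
E2 stepwise |·|:
  R → 5
  T → 6
  (R ⋈[g=h] T) → 2
  π[h,z,e,y,u,g]((R ⋈[g=h] T)) → 2
  γ[u; SUM(g)→b](π[h,z,e,y,u,g]((R ⋈[g=h] T))) → 1

E1 and E2 produce the same multiset:
u | b
r | 10

yes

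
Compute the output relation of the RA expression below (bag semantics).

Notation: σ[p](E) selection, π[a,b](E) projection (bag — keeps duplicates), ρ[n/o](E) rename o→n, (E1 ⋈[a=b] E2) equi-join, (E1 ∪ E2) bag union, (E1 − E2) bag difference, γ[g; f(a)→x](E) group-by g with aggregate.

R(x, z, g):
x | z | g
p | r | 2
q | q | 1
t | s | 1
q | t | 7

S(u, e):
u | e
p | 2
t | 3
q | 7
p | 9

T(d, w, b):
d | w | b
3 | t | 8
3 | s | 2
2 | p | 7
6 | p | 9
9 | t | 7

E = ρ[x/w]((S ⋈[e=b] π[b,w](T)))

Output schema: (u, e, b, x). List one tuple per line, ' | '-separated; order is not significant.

Per-node cardinality:
  S → 4
  T → 5
  π[b,w](T) → 5
  (S ⋈[e=b] π[b,w](T)) → 4
  ρ[x/w]((S ⋈[e=b] π[b,w](T))) → 4

== RESULT ==
u | e | b | x
p | 2 | 2 | s
p | 9 | 9 | p
q | 7 | 7 | p
q | 7 | 7 | t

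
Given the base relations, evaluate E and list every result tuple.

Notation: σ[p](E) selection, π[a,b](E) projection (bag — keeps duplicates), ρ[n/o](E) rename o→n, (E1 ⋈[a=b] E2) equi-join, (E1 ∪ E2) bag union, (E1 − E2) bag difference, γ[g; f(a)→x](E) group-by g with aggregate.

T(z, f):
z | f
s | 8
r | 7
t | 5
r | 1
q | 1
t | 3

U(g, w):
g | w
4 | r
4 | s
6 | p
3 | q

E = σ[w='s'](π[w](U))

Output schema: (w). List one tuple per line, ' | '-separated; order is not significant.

Stepwise |·|:
  U → 4
  π[w](U) → 4
  σ[w='s'](π[w](U)) → 1

== RESULT ==
w
s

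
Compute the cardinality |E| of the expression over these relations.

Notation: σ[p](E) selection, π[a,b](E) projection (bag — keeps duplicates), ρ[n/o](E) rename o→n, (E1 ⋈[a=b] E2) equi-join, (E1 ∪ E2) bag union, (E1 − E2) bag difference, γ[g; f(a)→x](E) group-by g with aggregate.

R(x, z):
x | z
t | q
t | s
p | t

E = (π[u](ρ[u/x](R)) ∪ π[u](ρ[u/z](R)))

Per-node cardinality:
  R → 3
  ρ[u/x](R) → 3
  π[u](ρ[u/x](R)) → 3
  R → 3
  ρ[u/z](R) → 3
  π[u](ρ[u/z](R)) → 3
  (π[u](ρ[u/x](R)) ∪ π[u](ρ[u/z](R))) → 6

|E| = 6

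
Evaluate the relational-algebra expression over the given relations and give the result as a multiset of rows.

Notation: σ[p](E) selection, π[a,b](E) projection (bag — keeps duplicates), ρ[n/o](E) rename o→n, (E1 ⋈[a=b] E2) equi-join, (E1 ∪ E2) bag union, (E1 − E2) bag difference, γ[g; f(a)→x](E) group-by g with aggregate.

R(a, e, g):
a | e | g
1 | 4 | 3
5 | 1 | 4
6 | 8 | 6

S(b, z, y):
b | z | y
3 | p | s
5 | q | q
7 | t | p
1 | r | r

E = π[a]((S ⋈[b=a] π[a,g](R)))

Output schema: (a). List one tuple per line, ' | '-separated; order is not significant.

Row counts bottom-up:
  S → 4
  R → 3
  π[a,g](R) → 3
  (S ⋈[b=a] π[a,g](R)) → 2
  π[a]((S ⋈[b=a] π[a,g](R))) → 2

== RESULT ==
a
1
5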